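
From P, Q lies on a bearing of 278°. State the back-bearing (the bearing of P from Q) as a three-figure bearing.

Back-bearing = 278° − 180° = 098°.

098°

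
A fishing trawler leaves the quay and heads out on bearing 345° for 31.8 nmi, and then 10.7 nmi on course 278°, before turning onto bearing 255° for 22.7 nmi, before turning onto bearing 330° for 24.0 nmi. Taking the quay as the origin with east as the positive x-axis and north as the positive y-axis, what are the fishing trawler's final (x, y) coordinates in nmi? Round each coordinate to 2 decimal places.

(-52.75, 47.12)

Leg 1 (345°, 31.8 nmi): east 31.8 sin 345° = -8.23, north 31.8 cos 345° = 30.72
Leg 2 (278°, 10.7 nmi): east 10.7 sin 278° = -10.60, north 10.7 cos 278° = 1.49
Leg 3 (255°, 22.7 nmi): east 22.7 sin 255° = -21.93, north 22.7 cos 255° = -5.88
Leg 4 (330°, 24.0 nmi): east 24.0 sin 330° = -12.00, north 24.0 cos 330° = 20.78
Summing: -52.75 nmi east, 47.12 nmi north → (-52.75, 47.12).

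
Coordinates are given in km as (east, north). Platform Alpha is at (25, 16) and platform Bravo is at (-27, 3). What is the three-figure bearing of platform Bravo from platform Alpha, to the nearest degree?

Δeast = -27 − 25 = -52.00; Δnorth = 3 − 16 = -13.00.
Bearing = atan2(Δeast, Δnorth) mod 360° = 255.96° ≈ 256°.

256°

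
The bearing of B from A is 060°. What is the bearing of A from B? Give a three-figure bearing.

Back-bearing = 060° + 180° = 240°.

240°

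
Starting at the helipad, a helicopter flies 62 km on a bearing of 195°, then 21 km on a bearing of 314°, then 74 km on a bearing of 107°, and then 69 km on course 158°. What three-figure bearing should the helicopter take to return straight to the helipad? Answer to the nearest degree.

333°

Leg 1 (195°, 62 km): east 62 sin 195° = -16.05, north 62 cos 195° = -59.89
Leg 2 (314°, 21 km): east 21 sin 314° = -15.11, north 21 cos 314° = 14.59
Leg 3 (107°, 74 km): east 74 sin 107° = 70.77, north 74 cos 107° = -21.64
Leg 4 (158°, 69 km): east 69 sin 158° = 25.85, north 69 cos 158° = -63.98
Net displacement: 65.46 east, -130.91 north. Direction back to start is (-65.46, 130.91): bearing = atan2(-65.46, 130.91) mod 360° = 333.43° ≈ 333°.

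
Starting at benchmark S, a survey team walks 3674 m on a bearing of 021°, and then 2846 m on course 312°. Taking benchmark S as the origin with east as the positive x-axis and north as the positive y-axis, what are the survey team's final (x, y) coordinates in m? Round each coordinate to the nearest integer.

Leg 1 (021°, 3674 m): east 3674 sin 21° = 1316.64, north 3674 cos 21° = 3429.97
Leg 2 (312°, 2846 m): east 2846 sin 312° = -2114.99, north 2846 cos 312° = 1904.35
Summing: -798.35 m east, 5334.32 m north → (-798, 5334).

(-798, 5334)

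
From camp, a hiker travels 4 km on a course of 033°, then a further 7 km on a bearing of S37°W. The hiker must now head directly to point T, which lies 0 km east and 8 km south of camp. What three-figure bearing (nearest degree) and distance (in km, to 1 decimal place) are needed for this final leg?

Leg 1 (033°, 4 km): east 4 sin 33° = 2.18, north 4 cos 33° = 3.35
Leg 2 (S37°W, 7 km): east 7 sin 217° = -4.21, north 7 cos 217° = -5.59
Current position: (-2.03, -2.24). Target: (0, -8). Remaining: Δeast = 2.03, Δnorth = -5.76.
Bearing = atan2(2.03, -5.76) mod 360° = 160.56°; distance = √((2.03)² + (-5.76)²) = 6.113 km.

161°, 6.1 km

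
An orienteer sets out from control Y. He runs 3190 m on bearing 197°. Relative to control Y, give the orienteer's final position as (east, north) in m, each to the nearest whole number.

Leg 1 (197°, 3190 m): east 3190 sin 197° = -932.67, north 3190 cos 197° = -3050.61
Summing: -932.67 m east, -3050.61 m north → (-933, -3051).

(-933, -3051)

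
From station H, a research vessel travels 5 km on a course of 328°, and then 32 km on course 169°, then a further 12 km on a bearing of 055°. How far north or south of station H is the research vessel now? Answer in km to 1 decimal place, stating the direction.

20.3 km south

Leg 1 (328°, 5 km): east 5 sin 328° = -2.65, north 5 cos 328° = 4.24
Leg 2 (169°, 32 km): east 32 sin 169° = 6.11, north 32 cos 169° = -31.41
Leg 3 (055°, 12 km): east 12 sin 55° = 9.83, north 12 cos 55° = 6.88
Net north component: -20.29 km.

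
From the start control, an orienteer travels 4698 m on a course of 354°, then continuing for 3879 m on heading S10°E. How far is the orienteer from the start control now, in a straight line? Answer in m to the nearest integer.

Leg 1 (354°, 4698 m): east 4698 sin 354° = -491.07, north 4698 cos 354° = 4672.26
Leg 2 (S10°E, 3879 m): east 3879 sin 170° = 673.58, north 3879 cos 170° = -3820.07
Net: 182.51 east, 852.19 north. Distance = √((182.51)² + (852.19)²) = 871.518 m.

872 m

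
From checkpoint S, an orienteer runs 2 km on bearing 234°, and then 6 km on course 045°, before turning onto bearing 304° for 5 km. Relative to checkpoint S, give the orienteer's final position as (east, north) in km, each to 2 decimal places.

Leg 1 (234°, 2 km): east 2 sin 234° = -1.62, north 2 cos 234° = -1.18
Leg 2 (045°, 6 km): east 6 sin 45° = 4.24, north 6 cos 45° = 4.24
Leg 3 (304°, 5 km): east 5 sin 304° = -4.15, north 5 cos 304° = 2.80
Summing: -1.52 km east, 5.86 km north → (-1.52, 5.86).

(-1.52, 5.86)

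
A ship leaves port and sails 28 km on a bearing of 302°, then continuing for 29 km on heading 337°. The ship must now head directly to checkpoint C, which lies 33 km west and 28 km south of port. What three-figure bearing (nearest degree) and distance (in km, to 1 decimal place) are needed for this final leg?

178°, 69.6 km

Leg 1 (302°, 28 km): east 28 sin 302° = -23.75, north 28 cos 302° = 14.84
Leg 2 (337°, 29 km): east 29 sin 337° = -11.33, north 29 cos 337° = 26.69
Current position: (-35.08, 41.53). Target: (-33, -28). Remaining: Δeast = 2.08, Δnorth = -69.53.
Bearing = atan2(2.08, -69.53) mod 360° = 178.29°; distance = √((2.08)² + (-69.53)²) = 69.563 km.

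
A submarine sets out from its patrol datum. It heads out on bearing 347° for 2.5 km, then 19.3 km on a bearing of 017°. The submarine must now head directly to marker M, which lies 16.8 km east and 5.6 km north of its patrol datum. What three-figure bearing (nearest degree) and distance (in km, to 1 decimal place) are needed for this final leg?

143°, 19.3 km

Leg 1 (347°, 2.5 km): east 2.5 sin 347° = -0.56, north 2.5 cos 347° = 2.44
Leg 2 (017°, 19.3 km): east 19.3 sin 17° = 5.64, north 19.3 cos 17° = 18.46
Current position: (5.08, 20.89). Target: (16.8, 5.6). Remaining: Δeast = 11.72, Δnorth = -15.29.
Bearing = atan2(11.72, -15.29) mod 360° = 142.53°; distance = √((11.72)² + (-15.29)²) = 19.267 km.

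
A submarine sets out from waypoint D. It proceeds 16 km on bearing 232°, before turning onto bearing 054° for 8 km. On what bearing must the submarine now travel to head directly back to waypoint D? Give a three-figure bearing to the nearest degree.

Leg 1 (232°, 16 km): east 16 sin 232° = -12.61, north 16 cos 232° = -9.85
Leg 2 (054°, 8 km): east 8 sin 54° = 6.47, north 8 cos 54° = 4.70
Net displacement: -6.14 east, -5.15 north. Direction back to start is (6.14, 5.15): bearing = atan2(6.14, 5.15) mod 360° = 50.00° ≈ 050°.

050°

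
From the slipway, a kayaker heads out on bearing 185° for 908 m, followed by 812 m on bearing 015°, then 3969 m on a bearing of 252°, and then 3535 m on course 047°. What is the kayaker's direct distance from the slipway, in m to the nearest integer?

1501 m

Leg 1 (185°, 908 m): east 908 sin 185° = -79.14, north 908 cos 185° = -904.54
Leg 2 (015°, 812 m): east 812 sin 15° = 210.16, north 812 cos 15° = 784.33
Leg 3 (252°, 3969 m): east 3969 sin 252° = -3774.74, north 3969 cos 252° = -1226.49
Leg 4 (047°, 3535 m): east 3535 sin 47° = 2585.34, north 3535 cos 47° = 2410.86
Net: -1058.38 east, 1064.16 north. Distance = √((-1058.38)² + (1064.16)²) = 1500.873 m.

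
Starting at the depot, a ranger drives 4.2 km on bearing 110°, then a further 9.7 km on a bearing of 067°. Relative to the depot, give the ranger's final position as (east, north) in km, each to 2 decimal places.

(12.88, 2.35)

Leg 1 (110°, 4.2 km): east 4.2 sin 110° = 3.95, north 4.2 cos 110° = -1.44
Leg 2 (067°, 9.7 km): east 9.7 sin 67° = 8.93, north 9.7 cos 67° = 3.79
Summing: 12.88 km east, 2.35 km north → (12.88, 2.35).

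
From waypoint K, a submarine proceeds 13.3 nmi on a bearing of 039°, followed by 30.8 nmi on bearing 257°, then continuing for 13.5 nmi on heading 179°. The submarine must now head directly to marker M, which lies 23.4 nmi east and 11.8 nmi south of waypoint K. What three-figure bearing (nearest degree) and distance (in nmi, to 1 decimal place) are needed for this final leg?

Leg 1 (039°, 13.3 nmi): east 13.3 sin 39° = 8.37, north 13.3 cos 39° = 10.34
Leg 2 (257°, 30.8 nmi): east 30.8 sin 257° = -30.01, north 30.8 cos 257° = -6.93
Leg 3 (179°, 13.5 nmi): east 13.5 sin 179° = 0.24, north 13.5 cos 179° = -13.50
Current position: (-21.41, -10.09). Target: (23.4, -11.8). Remaining: Δeast = 44.81, Δnorth = -1.71.
Bearing = atan2(44.81, -1.71) mod 360° = 92.19°; distance = √((44.81)² + (-1.71)²) = 44.838 nmi.

092°, 44.8 nmi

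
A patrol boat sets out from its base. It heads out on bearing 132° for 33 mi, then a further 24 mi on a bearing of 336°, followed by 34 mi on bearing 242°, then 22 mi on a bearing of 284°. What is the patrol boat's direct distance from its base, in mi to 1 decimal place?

38.2 mi

Leg 1 (132°, 33 mi): east 33 sin 132° = 24.52, north 33 cos 132° = -22.08
Leg 2 (336°, 24 mi): east 24 sin 336° = -9.76, north 24 cos 336° = 21.93
Leg 3 (242°, 34 mi): east 34 sin 242° = -30.02, north 34 cos 242° = -15.96
Leg 4 (284°, 22 mi): east 22 sin 284° = -21.35, north 22 cos 284° = 5.32
Net: -36.60 east, -10.80 north. Distance = √((-36.60)² + (-10.80)²) = 38.163 mi.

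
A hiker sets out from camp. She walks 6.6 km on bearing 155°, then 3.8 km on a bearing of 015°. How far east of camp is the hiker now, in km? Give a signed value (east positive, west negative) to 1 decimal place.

Leg 1 (155°, 6.6 km): east 6.6 sin 155° = 2.79, north 6.6 cos 155° = -5.98
Leg 2 (015°, 3.8 km): east 3.8 sin 15° = 0.98, north 3.8 cos 15° = 3.67
Net east component: 3.77 km.

3.8 km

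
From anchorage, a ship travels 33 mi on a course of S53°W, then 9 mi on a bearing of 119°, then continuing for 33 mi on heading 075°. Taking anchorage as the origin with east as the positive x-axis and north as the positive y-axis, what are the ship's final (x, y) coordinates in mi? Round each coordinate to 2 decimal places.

Leg 1 (S53°W, 33 mi): east 33 sin 233° = -26.35, north 33 cos 233° = -19.86
Leg 2 (119°, 9 mi): east 9 sin 119° = 7.87, north 9 cos 119° = -4.36
Leg 3 (075°, 33 mi): east 33 sin 75° = 31.88, north 33 cos 75° = 8.54
Summing: 13.39 mi east, -15.68 mi north → (13.39, -15.68).

(13.39, -15.68)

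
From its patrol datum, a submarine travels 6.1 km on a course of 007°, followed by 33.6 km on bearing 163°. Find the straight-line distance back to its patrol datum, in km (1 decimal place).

28.1 km

Leg 1 (007°, 6.1 km): east 6.1 sin 7° = 0.74, north 6.1 cos 7° = 6.05
Leg 2 (163°, 33.6 km): east 33.6 sin 163° = 9.82, north 33.6 cos 163° = -32.13
Net: 10.57 east, -26.08 north. Distance = √((10.57)² + (-26.08)²) = 28.137 km.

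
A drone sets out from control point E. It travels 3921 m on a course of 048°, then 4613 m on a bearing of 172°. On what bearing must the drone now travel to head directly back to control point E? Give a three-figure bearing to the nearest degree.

Leg 1 (048°, 3921 m): east 3921 sin 48° = 2913.87, north 3921 cos 48° = 2623.66
Leg 2 (172°, 4613 m): east 4613 sin 172° = 642.01, north 4613 cos 172° = -4568.11
Net displacement: 3555.88 east, -1944.45 north. Direction back to start is (-3555.88, 1944.45): bearing = atan2(-3555.88, 1944.45) mod 360° = 298.67° ≈ 299°.

299°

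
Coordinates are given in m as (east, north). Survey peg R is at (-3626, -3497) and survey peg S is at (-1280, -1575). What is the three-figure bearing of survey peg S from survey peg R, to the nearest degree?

Δeast = -1280 − -3626 = 2346.00; Δnorth = -1575 − -3497 = 1922.00.
Bearing = atan2(Δeast, Δnorth) mod 360° = 50.67° ≈ 051°.

051°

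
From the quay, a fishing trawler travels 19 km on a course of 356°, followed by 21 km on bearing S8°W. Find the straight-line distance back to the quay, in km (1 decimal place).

Leg 1 (356°, 19 km): east 19 sin 356° = -1.33, north 19 cos 356° = 18.95
Leg 2 (S8°W, 21 km): east 21 sin 188° = -2.92, north 21 cos 188° = -20.80
Net: -4.25 east, -1.84 north. Distance = √((-4.25)² + (-1.84)²) = 4.630 km.

4.6 km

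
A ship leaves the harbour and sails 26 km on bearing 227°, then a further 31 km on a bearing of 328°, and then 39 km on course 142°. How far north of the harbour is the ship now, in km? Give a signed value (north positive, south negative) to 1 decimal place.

Leg 1 (227°, 26 km): east 26 sin 227° = -19.02, north 26 cos 227° = -17.73
Leg 2 (328°, 31 km): east 31 sin 328° = -16.43, north 31 cos 328° = 26.29
Leg 3 (142°, 39 km): east 39 sin 142° = 24.01, north 39 cos 142° = -30.73
Net north component: -22.17 km.

-22.2 km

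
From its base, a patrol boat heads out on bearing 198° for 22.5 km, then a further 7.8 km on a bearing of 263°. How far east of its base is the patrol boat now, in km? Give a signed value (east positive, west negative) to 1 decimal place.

-14.7 km

Leg 1 (198°, 22.5 km): east 22.5 sin 198° = -6.95, north 22.5 cos 198° = -21.40
Leg 2 (263°, 7.8 km): east 7.8 sin 263° = -7.74, north 7.8 cos 263° = -0.95
Net east component: -14.69 km.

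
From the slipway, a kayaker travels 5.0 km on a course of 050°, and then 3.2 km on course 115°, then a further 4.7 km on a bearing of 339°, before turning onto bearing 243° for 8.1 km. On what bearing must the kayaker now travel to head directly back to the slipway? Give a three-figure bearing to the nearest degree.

Leg 1 (050°, 5.0 km): east 5.0 sin 50° = 3.83, north 5.0 cos 50° = 3.21
Leg 2 (115°, 3.2 km): east 3.2 sin 115° = 2.90, north 3.2 cos 115° = -1.35
Leg 3 (339°, 4.7 km): east 4.7 sin 339° = -1.68, north 4.7 cos 339° = 4.39
Leg 4 (243°, 8.1 km): east 8.1 sin 243° = -7.22, north 8.1 cos 243° = -3.68
Net displacement: -2.17 east, 2.57 north. Direction back to start is (2.17, -2.57): bearing = atan2(2.17, -2.57) mod 360° = 139.83° ≈ 140°.

140°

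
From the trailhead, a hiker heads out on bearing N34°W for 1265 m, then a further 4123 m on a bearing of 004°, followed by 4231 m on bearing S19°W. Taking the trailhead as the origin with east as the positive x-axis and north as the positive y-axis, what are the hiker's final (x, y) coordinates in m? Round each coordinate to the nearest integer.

Leg 1 (N34°W, 1265 m): east 1265 sin 326° = -707.38, north 1265 cos 326° = 1048.73
Leg 2 (004°, 4123 m): east 4123 sin 4° = 287.61, north 4123 cos 4° = 4112.96
Leg 3 (S19°W, 4231 m): east 4231 sin 199° = -1377.48, north 4231 cos 199° = -4000.49
Summing: -1797.25 m east, 1161.20 m north → (-1797, 1161).

(-1797, 1161)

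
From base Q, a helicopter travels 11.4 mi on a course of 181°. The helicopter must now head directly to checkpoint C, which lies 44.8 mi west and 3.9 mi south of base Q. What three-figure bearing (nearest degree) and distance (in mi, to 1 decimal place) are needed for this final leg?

280°, 45.2 mi

Leg 1 (181°, 11.4 mi): east 11.4 sin 181° = -0.20, north 11.4 cos 181° = -11.40
Current position: (-0.20, -11.40). Target: (-44.8, -3.9). Remaining: Δeast = -44.60, Δnorth = 7.50.
Bearing = atan2(-44.60, 7.50) mod 360° = 279.54°; distance = √((-44.60)² + (7.50)²) = 45.227 mi.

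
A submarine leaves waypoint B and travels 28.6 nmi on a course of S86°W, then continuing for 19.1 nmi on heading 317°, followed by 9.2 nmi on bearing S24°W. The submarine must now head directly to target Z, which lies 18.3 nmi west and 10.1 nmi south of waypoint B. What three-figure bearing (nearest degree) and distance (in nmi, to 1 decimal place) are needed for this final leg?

Leg 1 (S86°W, 28.6 nmi): east 28.6 sin 266° = -28.53, north 28.6 cos 266° = -2.00
Leg 2 (317°, 19.1 nmi): east 19.1 sin 317° = -13.03, north 19.1 cos 317° = 13.97
Leg 3 (S24°W, 9.2 nmi): east 9.2 sin 204° = -3.74, north 9.2 cos 204° = -8.40
Current position: (-45.30, 3.57). Target: (-18.3, -10.1). Remaining: Δeast = 27.00, Δnorth = -13.67.
Bearing = atan2(27.00, -13.67) mod 360° = 116.85°; distance = √((27.00)² + (-13.67)²) = 30.262 nmi.

117°, 30.3 nmi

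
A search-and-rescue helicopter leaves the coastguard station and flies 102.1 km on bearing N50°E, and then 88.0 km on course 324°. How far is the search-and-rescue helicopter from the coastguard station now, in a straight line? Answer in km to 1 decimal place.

Leg 1 (N50°E, 102.1 km): east 102.1 sin 50° = 78.21, north 102.1 cos 50° = 65.63
Leg 2 (324°, 88.0 km): east 88.0 sin 324° = -51.73, north 88.0 cos 324° = 71.19
Net: 26.49 east, 136.82 north. Distance = √((26.49)² + (136.82)²) = 139.362 km.

139.4 km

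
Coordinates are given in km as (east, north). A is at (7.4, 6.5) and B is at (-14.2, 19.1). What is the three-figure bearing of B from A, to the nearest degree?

300°

Δeast = -14.2 − 7.4 = -21.60; Δnorth = 19.1 − 6.5 = 12.60.
Bearing = atan2(Δeast, Δnorth) mod 360° = 300.26° ≈ 300°.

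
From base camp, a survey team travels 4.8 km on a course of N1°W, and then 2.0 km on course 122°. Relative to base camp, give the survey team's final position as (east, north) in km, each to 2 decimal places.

Leg 1 (N1°W, 4.8 km): east 4.8 sin 359° = -0.08, north 4.8 cos 359° = 4.80
Leg 2 (122°, 2.0 km): east 2.0 sin 122° = 1.70, north 2.0 cos 122° = -1.06
Summing: 1.61 km east, 3.74 km north → (1.61, 3.74).

(1.61, 3.74)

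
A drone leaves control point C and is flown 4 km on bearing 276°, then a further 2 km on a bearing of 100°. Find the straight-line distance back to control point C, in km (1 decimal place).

Leg 1 (276°, 4 km): east 4 sin 276° = -3.98, north 4 cos 276° = 0.42
Leg 2 (100°, 2 km): east 2 sin 100° = 1.97, north 2 cos 100° = -0.35
Net: -2.01 east, 0.07 north. Distance = √((-2.01)² + (0.07)²) = 2.010 km.

2.0 km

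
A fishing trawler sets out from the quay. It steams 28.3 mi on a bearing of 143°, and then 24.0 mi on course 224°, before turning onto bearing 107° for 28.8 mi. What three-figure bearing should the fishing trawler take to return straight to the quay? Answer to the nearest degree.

Leg 1 (143°, 28.3 mi): east 28.3 sin 143° = 17.03, north 28.3 cos 143° = -22.60
Leg 2 (224°, 24.0 mi): east 24.0 sin 224° = -16.67, north 24.0 cos 224° = -17.26
Leg 3 (107°, 28.8 mi): east 28.8 sin 107° = 27.54, north 28.8 cos 107° = -8.42
Net displacement: 27.90 east, -48.29 north. Direction back to start is (-27.90, 48.29): bearing = atan2(-27.90, 48.29) mod 360° = 329.98° ≈ 330°.

330°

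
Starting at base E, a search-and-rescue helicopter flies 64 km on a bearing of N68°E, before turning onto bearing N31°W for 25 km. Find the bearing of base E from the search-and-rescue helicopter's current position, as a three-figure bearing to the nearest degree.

226°

Leg 1 (N68°E, 64 km): east 64 sin 68° = 59.34, north 64 cos 68° = 23.97
Leg 2 (N31°W, 25 km): east 25 sin 329° = -12.88, north 25 cos 329° = 21.43
Net displacement: 46.46 east, 45.40 north. Direction back to start is (-46.46, -45.40): bearing = atan2(-46.46, -45.40) mod 360° = 225.66° ≈ 226°.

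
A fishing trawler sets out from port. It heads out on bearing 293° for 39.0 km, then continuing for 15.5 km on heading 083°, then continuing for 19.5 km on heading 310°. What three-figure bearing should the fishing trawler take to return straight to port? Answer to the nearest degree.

130°

Leg 1 (293°, 39.0 km): east 39.0 sin 293° = -35.90, north 39.0 cos 293° = 15.24
Leg 2 (083°, 15.5 km): east 15.5 sin 83° = 15.38, north 15.5 cos 83° = 1.89
Leg 3 (310°, 19.5 km): east 19.5 sin 310° = -14.94, north 19.5 cos 310° = 12.53
Net displacement: -35.45 east, 29.66 north. Direction back to start is (35.45, -29.66): bearing = atan2(35.45, -29.66) mod 360° = 129.92° ≈ 130°.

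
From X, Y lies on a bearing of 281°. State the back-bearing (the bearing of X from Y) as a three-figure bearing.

101°

Back-bearing = 281° − 180° = 101°.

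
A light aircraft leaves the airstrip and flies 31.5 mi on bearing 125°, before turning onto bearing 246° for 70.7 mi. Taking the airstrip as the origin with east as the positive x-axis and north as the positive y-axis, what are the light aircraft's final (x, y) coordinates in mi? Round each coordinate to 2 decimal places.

Leg 1 (125°, 31.5 mi): east 31.5 sin 125° = 25.80, north 31.5 cos 125° = -18.07
Leg 2 (246°, 70.7 mi): east 70.7 sin 246° = -64.59, north 70.7 cos 246° = -28.76
Summing: -38.78 mi east, -46.82 mi north → (-38.78, -46.82).

(-38.78, -46.82)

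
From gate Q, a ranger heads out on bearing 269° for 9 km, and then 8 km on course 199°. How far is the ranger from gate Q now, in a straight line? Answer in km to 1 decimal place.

13.9 km

Leg 1 (269°, 9 km): east 9 sin 269° = -9.00, north 9 cos 269° = -0.16
Leg 2 (199°, 8 km): east 8 sin 199° = -2.60, north 8 cos 199° = -7.56
Net: -11.60 east, -7.72 north. Distance = √((-11.60)² + (-7.72)²) = 13.937 km.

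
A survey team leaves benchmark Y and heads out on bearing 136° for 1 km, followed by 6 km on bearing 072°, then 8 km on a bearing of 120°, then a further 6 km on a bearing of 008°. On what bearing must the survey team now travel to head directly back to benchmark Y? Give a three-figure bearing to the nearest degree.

258°

Leg 1 (136°, 1 km): east 1 sin 136° = 0.69, north 1 cos 136° = -0.72
Leg 2 (072°, 6 km): east 6 sin 72° = 5.71, north 6 cos 72° = 1.85
Leg 3 (120°, 8 km): east 8 sin 120° = 6.93, north 8 cos 120° = -4.00
Leg 4 (008°, 6 km): east 6 sin 8° = 0.84, north 6 cos 8° = 5.94
Net displacement: 14.16 east, 3.08 north. Direction back to start is (-14.16, -3.08): bearing = atan2(-14.16, -3.08) mod 360° = 257.75° ≈ 258°.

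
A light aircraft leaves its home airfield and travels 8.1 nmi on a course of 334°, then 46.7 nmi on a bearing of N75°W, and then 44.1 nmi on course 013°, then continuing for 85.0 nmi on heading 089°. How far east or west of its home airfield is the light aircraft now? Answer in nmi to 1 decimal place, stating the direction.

Leg 1 (334°, 8.1 nmi): east 8.1 sin 334° = -3.55, north 8.1 cos 334° = 7.28
Leg 2 (N75°W, 46.7 nmi): east 46.7 sin 285° = -45.11, north 46.7 cos 285° = 12.09
Leg 3 (013°, 44.1 nmi): east 44.1 sin 13° = 9.92, north 44.1 cos 13° = 42.97
Leg 4 (089°, 85.0 nmi): east 85.0 sin 89° = 84.99, north 85.0 cos 89° = 1.48
Net east component: 46.25 nmi.

46.2 nmi east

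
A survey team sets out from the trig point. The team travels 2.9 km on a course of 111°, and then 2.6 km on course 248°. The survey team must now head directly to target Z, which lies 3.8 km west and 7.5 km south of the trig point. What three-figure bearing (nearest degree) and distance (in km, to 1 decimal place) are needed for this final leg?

217°, 6.8 km

Leg 1 (111°, 2.9 km): east 2.9 sin 111° = 2.71, north 2.9 cos 111° = -1.04
Leg 2 (248°, 2.6 km): east 2.6 sin 248° = -2.41, north 2.6 cos 248° = -0.97
Current position: (0.30, -2.01). Target: (-3.8, -7.5). Remaining: Δeast = -4.10, Δnorth = -5.49.
Bearing = atan2(-4.10, -5.49) mod 360° = 216.75°; distance = √((-4.10)² + (-5.49)²) = 6.847 km.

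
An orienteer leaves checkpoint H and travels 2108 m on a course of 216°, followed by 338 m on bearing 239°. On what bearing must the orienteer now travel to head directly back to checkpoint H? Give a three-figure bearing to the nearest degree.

Leg 1 (216°, 2108 m): east 2108 sin 216° = -1239.05, north 2108 cos 216° = -1705.41
Leg 2 (239°, 338 m): east 338 sin 239° = -289.72, north 338 cos 239° = -174.08
Net displacement: -1528.77 east, -1879.49 north. Direction back to start is (1528.77, 1879.49): bearing = atan2(1528.77, 1879.49) mod 360° = 39.12° ≈ 039°.

039°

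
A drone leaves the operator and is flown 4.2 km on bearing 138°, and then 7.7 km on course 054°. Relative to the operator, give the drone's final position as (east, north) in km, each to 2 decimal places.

Leg 1 (138°, 4.2 km): east 4.2 sin 138° = 2.81, north 4.2 cos 138° = -3.12
Leg 2 (054°, 7.7 km): east 7.7 sin 54° = 6.23, north 7.7 cos 54° = 4.53
Summing: 9.04 km east, 1.40 km north → (9.04, 1.40).

(9.04, 1.40)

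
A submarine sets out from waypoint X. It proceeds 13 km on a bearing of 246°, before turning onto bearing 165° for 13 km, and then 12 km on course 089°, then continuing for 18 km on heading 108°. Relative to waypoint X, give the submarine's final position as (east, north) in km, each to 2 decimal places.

Leg 1 (246°, 13 km): east 13 sin 246° = -11.88, north 13 cos 246° = -5.29
Leg 2 (165°, 13 km): east 13 sin 165° = 3.36, north 13 cos 165° = -12.56
Leg 3 (089°, 12 km): east 12 sin 89° = 12.00, north 12 cos 89° = 0.21
Leg 4 (108°, 18 km): east 18 sin 108° = 17.12, north 18 cos 108° = -5.56
Summing: 20.61 km east, -23.20 km north → (20.61, -23.20).

(20.61, -23.20)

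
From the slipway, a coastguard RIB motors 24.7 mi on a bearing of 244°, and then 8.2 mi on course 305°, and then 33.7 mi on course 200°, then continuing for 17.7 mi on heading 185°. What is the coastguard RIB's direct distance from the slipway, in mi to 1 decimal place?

69.5 mi

Leg 1 (244°, 24.7 mi): east 24.7 sin 244° = -22.20, north 24.7 cos 244° = -10.83
Leg 2 (305°, 8.2 mi): east 8.2 sin 305° = -6.72, north 8.2 cos 305° = 4.70
Leg 3 (200°, 33.7 mi): east 33.7 sin 200° = -11.53, north 33.7 cos 200° = -31.67
Leg 4 (185°, 17.7 mi): east 17.7 sin 185° = -1.54, north 17.7 cos 185° = -17.63
Net: -41.99 east, -55.42 north. Distance = √((-41.99)² + (-55.42)²) = 69.532 mi.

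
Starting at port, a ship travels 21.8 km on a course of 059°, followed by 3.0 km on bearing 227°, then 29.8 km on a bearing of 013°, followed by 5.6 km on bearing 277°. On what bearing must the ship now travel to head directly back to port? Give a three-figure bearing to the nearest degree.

Leg 1 (059°, 21.8 km): east 21.8 sin 59° = 18.69, north 21.8 cos 59° = 11.23
Leg 2 (227°, 3.0 km): east 3.0 sin 227° = -2.19, north 3.0 cos 227° = -2.05
Leg 3 (013°, 29.8 km): east 29.8 sin 13° = 6.70, north 29.8 cos 13° = 29.04
Leg 4 (277°, 5.6 km): east 5.6 sin 277° = -5.56, north 5.6 cos 277° = 0.68
Net displacement: 17.64 east, 38.90 north. Direction back to start is (-17.64, -38.90): bearing = atan2(-17.64, -38.90) mod 360° = 204.39° ≈ 204°.

204°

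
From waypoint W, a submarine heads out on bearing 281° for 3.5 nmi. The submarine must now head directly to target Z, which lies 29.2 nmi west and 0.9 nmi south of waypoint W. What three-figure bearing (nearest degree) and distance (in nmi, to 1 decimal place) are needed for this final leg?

267°, 25.8 nmi

Leg 1 (281°, 3.5 nmi): east 3.5 sin 281° = -3.44, north 3.5 cos 281° = 0.67
Current position: (-3.44, 0.67). Target: (-29.2, -0.9). Remaining: Δeast = -25.76, Δnorth = -1.57.
Bearing = atan2(-25.76, -1.57) mod 360° = 266.52°; distance = √((-25.76)² + (-1.57)²) = 25.812 nmi.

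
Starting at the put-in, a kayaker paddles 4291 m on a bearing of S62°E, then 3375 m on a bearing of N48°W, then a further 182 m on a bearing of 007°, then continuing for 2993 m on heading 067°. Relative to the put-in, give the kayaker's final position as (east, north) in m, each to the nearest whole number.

Leg 1 (S62°E, 4291 m): east 4291 sin 118° = 3788.73, north 4291 cos 118° = -2014.50
Leg 2 (N48°W, 3375 m): east 3375 sin 312° = -2508.11, north 3375 cos 312° = 2258.32
Leg 3 (007°, 182 m): east 182 sin 7° = 22.18, north 182 cos 7° = 180.64
Leg 4 (067°, 2993 m): east 2993 sin 67° = 2755.07, north 2993 cos 67° = 1169.46
Summing: 4057.87 m east, 1593.91 m north → (4058, 1594).

(4058, 1594)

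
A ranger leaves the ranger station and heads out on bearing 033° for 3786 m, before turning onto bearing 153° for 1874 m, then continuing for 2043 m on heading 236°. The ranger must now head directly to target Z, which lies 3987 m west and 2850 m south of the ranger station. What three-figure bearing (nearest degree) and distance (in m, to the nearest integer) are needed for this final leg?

238°, 6118 m

Leg 1 (033°, 3786 m): east 3786 sin 33° = 2062.00, north 3786 cos 33° = 3175.21
Leg 2 (153°, 1874 m): east 1874 sin 153° = 850.78, north 1874 cos 153° = -1669.75
Leg 3 (236°, 2043 m): east 2043 sin 236° = -1693.72, north 2043 cos 236° = -1142.43
Current position: (1219.06, 363.03). Target: (-3987, -2850). Remaining: Δeast = -5206.06, Δnorth = -3213.03.
Bearing = atan2(-5206.06, -3213.03) mod 360° = 238.32°; distance = √((-5206.06)² + (-3213.03)²) = 6117.728 m.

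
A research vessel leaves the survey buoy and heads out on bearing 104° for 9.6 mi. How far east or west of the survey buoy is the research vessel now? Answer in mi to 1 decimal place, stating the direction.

Leg 1 (104°, 9.6 mi): east 9.6 sin 104° = 9.31, north 9.6 cos 104° = -2.32
Net east component: 9.31 mi.

9.3 mi east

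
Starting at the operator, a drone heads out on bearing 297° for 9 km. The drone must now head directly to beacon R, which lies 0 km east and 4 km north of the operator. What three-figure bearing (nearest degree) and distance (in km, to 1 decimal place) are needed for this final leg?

Leg 1 (297°, 9 km): east 9 sin 297° = -8.02, north 9 cos 297° = 4.09
Current position: (-8.02, 4.09). Target: (0, 4). Remaining: Δeast = 8.02, Δnorth = -0.09.
Bearing = atan2(8.02, -0.09) mod 360° = 90.61°; distance = √((8.02)² + (-0.09)²) = 8.020 km.

091°, 8.0 km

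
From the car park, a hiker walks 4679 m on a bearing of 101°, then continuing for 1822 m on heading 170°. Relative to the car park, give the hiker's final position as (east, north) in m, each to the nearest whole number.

(4909, -2687)

Leg 1 (101°, 4679 m): east 4679 sin 101° = 4593.03, north 4679 cos 101° = -892.80
Leg 2 (170°, 1822 m): east 1822 sin 170° = 316.39, north 1822 cos 170° = -1794.32
Summing: 4909.42 m east, -2687.12 m north → (4909, -2687).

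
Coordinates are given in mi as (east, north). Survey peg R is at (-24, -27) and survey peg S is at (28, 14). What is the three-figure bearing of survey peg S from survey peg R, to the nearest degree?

052°

Δeast = 28 − -24 = 52.00; Δnorth = 14 − -27 = 41.00.
Bearing = atan2(Δeast, Δnorth) mod 360° = 51.75° ≈ 052°.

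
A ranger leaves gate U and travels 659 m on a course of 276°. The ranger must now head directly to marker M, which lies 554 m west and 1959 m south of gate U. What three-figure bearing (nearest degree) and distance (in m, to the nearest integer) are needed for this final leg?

Leg 1 (276°, 659 m): east 659 sin 276° = -655.39, north 659 cos 276° = 68.88
Current position: (-655.39, 68.88). Target: (-554, -1959). Remaining: Δeast = 101.39, Δnorth = -2027.88.
Bearing = atan2(101.39, -2027.88) mod 360° = 177.14°; distance = √((101.39)² + (-2027.88)²) = 2030.417 m.

177°, 2030 m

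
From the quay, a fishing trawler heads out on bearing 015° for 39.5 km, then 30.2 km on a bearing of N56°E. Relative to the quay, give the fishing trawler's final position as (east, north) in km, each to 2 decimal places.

Leg 1 (015°, 39.5 km): east 39.5 sin 15° = 10.22, north 39.5 cos 15° = 38.15
Leg 2 (N56°E, 30.2 km): east 30.2 sin 56° = 25.04, north 30.2 cos 56° = 16.89
Summing: 35.26 km east, 55.04 km north → (35.26, 55.04).

(35.26, 55.04)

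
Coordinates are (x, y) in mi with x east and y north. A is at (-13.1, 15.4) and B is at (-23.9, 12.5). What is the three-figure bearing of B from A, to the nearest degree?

255°

Δeast = -23.9 − -13.1 = -10.80; Δnorth = 12.5 − 15.4 = -2.90.
Bearing = atan2(Δeast, Δnorth) mod 360° = 254.97° ≈ 255°.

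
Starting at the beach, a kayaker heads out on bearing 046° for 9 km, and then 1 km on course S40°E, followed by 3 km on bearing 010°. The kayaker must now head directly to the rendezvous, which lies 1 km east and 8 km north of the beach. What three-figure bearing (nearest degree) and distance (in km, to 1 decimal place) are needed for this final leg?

266°, 6.7 km

Leg 1 (046°, 9 km): east 9 sin 46° = 6.47, north 9 cos 46° = 6.25
Leg 2 (S40°E, 1 km): east 1 sin 140° = 0.64, north 1 cos 140° = -0.77
Leg 3 (010°, 3 km): east 3 sin 10° = 0.52, north 3 cos 10° = 2.95
Current position: (7.64, 8.44). Target: (1, 8). Remaining: Δeast = -6.64, Δnorth = -0.44.
Bearing = atan2(-6.64, -0.44) mod 360° = 266.20°; distance = √((-6.64)² + (-0.44)²) = 6.652 km.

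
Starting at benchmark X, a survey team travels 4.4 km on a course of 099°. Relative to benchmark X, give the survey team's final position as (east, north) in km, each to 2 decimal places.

(4.35, -0.69)

Leg 1 (099°, 4.4 km): east 4.4 sin 99° = 4.35, north 4.4 cos 99° = -0.69
Summing: 4.35 km east, -0.69 km north → (4.35, -0.69).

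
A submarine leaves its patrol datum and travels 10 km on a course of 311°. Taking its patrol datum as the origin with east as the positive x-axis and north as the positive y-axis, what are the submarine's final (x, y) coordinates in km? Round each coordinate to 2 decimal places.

(-7.55, 6.56)

Leg 1 (311°, 10 km): east 10 sin 311° = -7.55, north 10 cos 311° = 6.56
Summing: -7.55 km east, 6.56 km north → (-7.55, 6.56).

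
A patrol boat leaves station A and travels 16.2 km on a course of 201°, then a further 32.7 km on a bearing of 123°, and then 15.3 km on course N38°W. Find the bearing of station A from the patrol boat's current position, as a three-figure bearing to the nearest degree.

Leg 1 (201°, 16.2 km): east 16.2 sin 201° = -5.81, north 16.2 cos 201° = -15.12
Leg 2 (123°, 32.7 km): east 32.7 sin 123° = 27.42, north 32.7 cos 123° = -17.81
Leg 3 (N38°W, 15.3 km): east 15.3 sin 322° = -9.42, north 15.3 cos 322° = 12.06
Net displacement: 12.20 east, -20.88 north. Direction back to start is (-12.20, 20.88): bearing = atan2(-12.20, 20.88) mod 360° = 329.70° ≈ 330°.

330°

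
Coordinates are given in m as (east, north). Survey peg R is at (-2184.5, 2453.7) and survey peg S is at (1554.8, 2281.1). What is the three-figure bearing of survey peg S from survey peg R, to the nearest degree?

093°

Δeast = 1554.8 − -2184.5 = 3739.30; Δnorth = 2281.1 − 2453.7 = -172.60.
Bearing = atan2(Δeast, Δnorth) mod 360° = 92.64° ≈ 093°.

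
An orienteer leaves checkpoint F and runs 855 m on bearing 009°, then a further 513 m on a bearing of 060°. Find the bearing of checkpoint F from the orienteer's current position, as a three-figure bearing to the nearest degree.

Leg 1 (009°, 855 m): east 855 sin 9° = 133.75, north 855 cos 9° = 844.47
Leg 2 (060°, 513 m): east 513 sin 60° = 444.27, north 513 cos 60° = 256.50
Net displacement: 578.02 east, 1100.97 north. Direction back to start is (-578.02, -1100.97): bearing = atan2(-578.02, -1100.97) mod 360° = 207.70° ≈ 208°.

208°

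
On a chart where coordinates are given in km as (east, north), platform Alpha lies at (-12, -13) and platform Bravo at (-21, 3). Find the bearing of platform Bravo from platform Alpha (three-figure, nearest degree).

Δeast = -21 − -12 = -9.00; Δnorth = 3 − -13 = 16.00.
Bearing = atan2(Δeast, Δnorth) mod 360° = 330.64° ≈ 331°.

331°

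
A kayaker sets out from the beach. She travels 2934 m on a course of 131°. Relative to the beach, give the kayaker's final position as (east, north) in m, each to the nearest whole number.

Leg 1 (131°, 2934 m): east 2934 sin 131° = 2214.32, north 2934 cos 131° = -1924.88
Summing: 2214.32 m east, -1924.88 m north → (2214, -1925).

(2214, -1925)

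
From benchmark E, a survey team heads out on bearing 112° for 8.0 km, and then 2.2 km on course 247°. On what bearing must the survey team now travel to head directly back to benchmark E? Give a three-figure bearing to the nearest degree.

Leg 1 (112°, 8.0 km): east 8.0 sin 112° = 7.42, north 8.0 cos 112° = -3.00
Leg 2 (247°, 2.2 km): east 2.2 sin 247° = -2.03, north 2.2 cos 247° = -0.86
Net displacement: 5.39 east, -3.86 north. Direction back to start is (-5.39, 3.86): bearing = atan2(-5.39, 3.86) mod 360° = 305.57° ≈ 306°.

306°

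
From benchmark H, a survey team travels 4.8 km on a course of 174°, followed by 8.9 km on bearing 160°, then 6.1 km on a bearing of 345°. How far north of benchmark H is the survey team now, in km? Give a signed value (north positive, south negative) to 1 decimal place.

Leg 1 (174°, 4.8 km): east 4.8 sin 174° = 0.50, north 4.8 cos 174° = -4.77
Leg 2 (160°, 8.9 km): east 8.9 sin 160° = 3.04, north 8.9 cos 160° = -8.36
Leg 3 (345°, 6.1 km): east 6.1 sin 345° = -1.58, north 6.1 cos 345° = 5.89
Net north component: -7.24 km.

-7.2 km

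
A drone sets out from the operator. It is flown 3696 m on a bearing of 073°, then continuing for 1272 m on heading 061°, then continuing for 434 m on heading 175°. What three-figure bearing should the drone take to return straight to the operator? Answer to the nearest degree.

255°

Leg 1 (073°, 3696 m): east 3696 sin 73° = 3534.50, north 3696 cos 73° = 1080.61
Leg 2 (061°, 1272 m): east 1272 sin 61° = 1112.52, north 1272 cos 61° = 616.68
Leg 3 (175°, 434 m): east 434 sin 175° = 37.83, north 434 cos 175° = -432.35
Net displacement: 4684.84 east, 1264.94 north. Direction back to start is (-4684.84, -1264.94): bearing = atan2(-4684.84, -1264.94) mod 360° = 254.89° ≈ 255°.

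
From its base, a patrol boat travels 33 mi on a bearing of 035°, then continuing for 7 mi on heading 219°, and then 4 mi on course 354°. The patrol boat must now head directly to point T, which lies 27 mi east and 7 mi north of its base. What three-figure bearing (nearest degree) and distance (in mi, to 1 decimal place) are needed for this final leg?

Leg 1 (035°, 33 mi): east 33 sin 35° = 18.93, north 33 cos 35° = 27.03
Leg 2 (219°, 7 mi): east 7 sin 219° = -4.41, north 7 cos 219° = -5.44
Leg 3 (354°, 4 mi): east 4 sin 354° = -0.42, north 4 cos 354° = 3.98
Current position: (14.10, 25.57). Target: (27, 7). Remaining: Δeast = 12.90, Δnorth = -18.57.
Bearing = atan2(12.90, -18.57) mod 360° = 145.22°; distance = √((12.90)² + (-18.57)²) = 22.608 mi.

145°, 22.6 mi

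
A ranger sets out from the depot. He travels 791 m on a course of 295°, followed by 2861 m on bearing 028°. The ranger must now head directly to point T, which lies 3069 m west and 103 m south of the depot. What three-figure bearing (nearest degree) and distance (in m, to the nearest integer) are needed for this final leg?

231°, 4737 m

Leg 1 (295°, 791 m): east 791 sin 295° = -716.89, north 791 cos 295° = 334.29
Leg 2 (028°, 2861 m): east 2861 sin 28° = 1343.16, north 2861 cos 28° = 2526.11
Current position: (626.27, 2860.40). Target: (-3069, -103). Remaining: Δeast = -3695.27, Δnorth = -2963.40.
Bearing = atan2(-3695.27, -2963.40) mod 360° = 231.27°; distance = √((-3695.27)² + (-2963.40)²) = 4736.747 m.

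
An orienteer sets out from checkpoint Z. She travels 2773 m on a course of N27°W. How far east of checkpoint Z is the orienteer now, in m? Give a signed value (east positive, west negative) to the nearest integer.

-1259 m

Leg 1 (N27°W, 2773 m): east 2773 sin 333° = -1258.92, north 2773 cos 333° = 2470.76
Net east component: -1258.92 m.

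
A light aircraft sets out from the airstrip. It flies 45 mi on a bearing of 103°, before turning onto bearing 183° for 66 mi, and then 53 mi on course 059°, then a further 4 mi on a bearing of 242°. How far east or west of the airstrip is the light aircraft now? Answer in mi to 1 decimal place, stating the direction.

Leg 1 (103°, 45 mi): east 45 sin 103° = 43.85, north 45 cos 103° = -10.12
Leg 2 (183°, 66 mi): east 66 sin 183° = -3.45, north 66 cos 183° = -65.91
Leg 3 (059°, 53 mi): east 53 sin 59° = 45.43, north 53 cos 59° = 27.30
Leg 4 (242°, 4 mi): east 4 sin 242° = -3.53, north 4 cos 242° = -1.88
Net east component: 82.29 mi.

82.3 mi east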